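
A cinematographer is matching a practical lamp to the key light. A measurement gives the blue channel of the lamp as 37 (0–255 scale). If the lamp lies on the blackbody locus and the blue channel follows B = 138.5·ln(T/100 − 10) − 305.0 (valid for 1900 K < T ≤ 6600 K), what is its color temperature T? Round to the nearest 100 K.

ln(t − 10) = (37 + 305.0) / 138.5 = 2.4693.
t − 10 = e^2.4693 = 11.814, so t = 21.814.
T = 100·t = 2181 K → 2200 K to the nearest 100 K.

2200 K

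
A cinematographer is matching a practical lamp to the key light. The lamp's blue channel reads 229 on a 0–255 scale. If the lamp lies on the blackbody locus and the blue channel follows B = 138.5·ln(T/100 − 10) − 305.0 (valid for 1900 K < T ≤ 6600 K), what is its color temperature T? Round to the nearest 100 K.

5700 K

ln(t − 10) = (229 + 305.0) / 138.5 = 3.8556.
t − 10 = e^3.8556 = 47.257, so t = 57.257.
T = 100·t = 5726 K → 5700 K to the nearest 100 K.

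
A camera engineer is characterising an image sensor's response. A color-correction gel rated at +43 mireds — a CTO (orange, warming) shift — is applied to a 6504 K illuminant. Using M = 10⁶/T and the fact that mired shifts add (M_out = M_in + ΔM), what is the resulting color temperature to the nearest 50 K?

5100 K

M_in = 10⁶/6504 = 153.75 mireds.
M_out = 153.75 + (+43) = 196.75 mireds.
T_out = 10⁶/196.75 = 5082.6 K → 5100 K.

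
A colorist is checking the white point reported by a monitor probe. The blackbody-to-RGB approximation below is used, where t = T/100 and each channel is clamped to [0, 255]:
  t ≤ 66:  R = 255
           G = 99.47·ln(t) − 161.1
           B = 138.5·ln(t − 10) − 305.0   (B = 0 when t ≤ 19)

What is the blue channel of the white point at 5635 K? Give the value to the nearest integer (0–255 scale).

226

t = 5635/100 = 56.35; the t ≤ 66 branch applies.
B = 138.5·ln(56.35 − 10) − 305.0 = 138.5·ln 46.35 − 305.0 = 138.5·3.8362 − 305.0 = 226.317.
Rounded: 226.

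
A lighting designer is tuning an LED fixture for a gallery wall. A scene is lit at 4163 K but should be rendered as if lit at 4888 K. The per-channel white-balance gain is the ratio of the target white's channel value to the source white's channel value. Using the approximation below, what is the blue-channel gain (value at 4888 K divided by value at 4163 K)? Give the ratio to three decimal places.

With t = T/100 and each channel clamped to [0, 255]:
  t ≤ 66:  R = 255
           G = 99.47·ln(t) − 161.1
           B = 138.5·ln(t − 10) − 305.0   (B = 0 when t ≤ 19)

At 4163 K (t = 41.63):
  B = 138.5·ln(41.63 − 10) − 305.0 = 138.5·ln 31.63 − 305.0 = 138.5·3.4541 − 305.0 = 173.394.
At 4888 K (t = 48.88):
  B = 138.5·ln(48.88 − 10) − 305.0 = 138.5·ln 38.88 − 305.0 = 138.5·3.6605 − 305.0 = 201.976.
Gain = 201.976 / 173.394 = 1.1648 → 1.165.

1.165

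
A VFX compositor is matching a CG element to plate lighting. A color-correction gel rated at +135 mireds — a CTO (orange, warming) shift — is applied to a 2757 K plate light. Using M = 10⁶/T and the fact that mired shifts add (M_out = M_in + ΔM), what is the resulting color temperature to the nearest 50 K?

M_in = 10⁶/2757 = 362.71 mireds.
M_out = 362.71 + (+135) = 497.71 mireds.
T_out = 10⁶/497.71 = 2009.2 K → 2000 K.

2000 K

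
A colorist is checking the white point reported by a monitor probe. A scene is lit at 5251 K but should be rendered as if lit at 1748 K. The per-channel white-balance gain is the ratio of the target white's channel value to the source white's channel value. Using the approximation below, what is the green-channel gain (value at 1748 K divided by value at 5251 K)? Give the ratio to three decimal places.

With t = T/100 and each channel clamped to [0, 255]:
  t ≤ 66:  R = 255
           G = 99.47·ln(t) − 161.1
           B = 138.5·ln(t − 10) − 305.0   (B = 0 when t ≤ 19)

0.530

At 5251 K (t = 52.51):
  G = 99.47·ln 52.51 − 161.1 = 99.47·3.9610 − 161.1 = 232.901.
At 1748 K (t = 17.48):
  G = 99.47·ln 17.48 − 161.1 = 99.47·2.8611 − 161.1 = 123.489.
Gain = 123.489 / 232.901 = 0.5302 → 0.530.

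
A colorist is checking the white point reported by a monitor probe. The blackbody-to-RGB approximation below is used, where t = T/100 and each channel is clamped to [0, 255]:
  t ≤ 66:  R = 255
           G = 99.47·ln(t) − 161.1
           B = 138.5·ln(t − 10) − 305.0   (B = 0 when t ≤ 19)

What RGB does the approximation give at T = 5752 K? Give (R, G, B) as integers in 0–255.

(255, 242, 230)

t = 5752/100 = 57.52; the t ≤ 66 branch applies.
R = 255 by definition for t ≤ 66.
G = 99.47·ln 57.52 − 161.1 = 99.47·4.0521 − 161.1 = 241.966.
B = 138.5·ln(57.52 − 10) − 305.0 = 138.5·ln 47.52 − 305.0 = 138.5·3.8612 − 305.0 = 229.769.
Rounded: (255, 242, 230).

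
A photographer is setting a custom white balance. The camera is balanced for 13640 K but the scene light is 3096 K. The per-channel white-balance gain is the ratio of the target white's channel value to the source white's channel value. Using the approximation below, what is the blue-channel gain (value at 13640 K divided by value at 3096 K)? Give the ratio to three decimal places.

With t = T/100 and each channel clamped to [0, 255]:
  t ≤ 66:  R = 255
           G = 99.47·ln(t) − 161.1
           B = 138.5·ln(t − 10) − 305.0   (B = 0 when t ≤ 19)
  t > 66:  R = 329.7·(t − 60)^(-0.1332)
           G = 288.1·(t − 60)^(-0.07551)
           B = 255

At 3096 K (t = 30.96):
  B = 138.5·ln(30.96 − 10) − 305.0 = 138.5·ln 20.96 − 305.0 = 138.5·3.0426 − 305.0 = 116.402.
At 13640 K (t = 136.4):
  B = 255 by definition for t > 66.
Gain = 255.000 / 116.402 = 2.1907 → 2.191.

2.191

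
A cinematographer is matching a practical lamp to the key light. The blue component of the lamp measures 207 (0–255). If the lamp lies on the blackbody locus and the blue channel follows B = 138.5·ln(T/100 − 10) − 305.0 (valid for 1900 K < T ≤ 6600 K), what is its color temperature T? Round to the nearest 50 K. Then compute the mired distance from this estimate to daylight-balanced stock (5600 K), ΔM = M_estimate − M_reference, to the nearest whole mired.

ln(t − 10) = (207 + 305.0) / 138.5 = 3.6968.
t − 10 = e^3.6968 = 40.316, so t = 50.316.
T = 100·t = 5032 K → 5050 K to the nearest 50 K.
M_estimate = 10⁶/5050 = 198.02; M_reference = 10⁶/5600 = 178.57.
ΔM = 198.02 − 178.57 = 19.45 → +19 mireds.

+19 mireds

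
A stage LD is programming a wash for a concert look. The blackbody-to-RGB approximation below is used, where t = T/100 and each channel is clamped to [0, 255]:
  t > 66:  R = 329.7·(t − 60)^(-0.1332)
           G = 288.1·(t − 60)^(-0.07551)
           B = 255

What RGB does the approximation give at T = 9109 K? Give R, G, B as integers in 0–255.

R=209, G=222, B=255

t = 9109/100 = 91.09; the t > 66 branch applies.
R = 329.7·(91.09 − 60)^(-0.1332) = 329.7·31.09^(-0.1332) = 329.7·0.63268 = 208.594.
G = 288.1·(91.09 − 60)^(-0.07551) = 288.1·31.09^(-0.07551) = 288.1·0.77142 = 222.247.
B = 255 by definition for t > 66.
Rounded: (209, 222, 255).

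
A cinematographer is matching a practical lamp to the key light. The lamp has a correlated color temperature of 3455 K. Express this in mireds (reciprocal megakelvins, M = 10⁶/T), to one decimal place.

M = 10⁶ / 3455 = 289.436 → 289.4 mireds.

289.4 mireds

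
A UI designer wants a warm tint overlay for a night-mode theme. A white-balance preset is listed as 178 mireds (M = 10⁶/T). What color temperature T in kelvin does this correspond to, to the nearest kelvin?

5618 K

T = 10⁶ / 178 = 5617.98 K → 5618 K.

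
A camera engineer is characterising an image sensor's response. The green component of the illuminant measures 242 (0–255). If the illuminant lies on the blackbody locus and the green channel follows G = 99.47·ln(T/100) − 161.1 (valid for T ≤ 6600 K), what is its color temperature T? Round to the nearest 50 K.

ln t = (242 + 161.1) / 99.47 = 4.0525.
t = e^4.0525 = 57.540.
T = 100·t = 5754 K → 5750 K to the nearest 50 K.

5750 K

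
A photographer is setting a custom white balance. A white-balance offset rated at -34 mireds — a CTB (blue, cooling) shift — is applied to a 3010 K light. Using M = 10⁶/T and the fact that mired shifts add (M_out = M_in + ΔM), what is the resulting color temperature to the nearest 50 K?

M_in = 10⁶/3010 = 332.23 mireds.
M_out = 332.23 + (-34) = 298.23 mireds.
T_out = 10⁶/298.23 = 3353.2 K → 3350 K.

3350 K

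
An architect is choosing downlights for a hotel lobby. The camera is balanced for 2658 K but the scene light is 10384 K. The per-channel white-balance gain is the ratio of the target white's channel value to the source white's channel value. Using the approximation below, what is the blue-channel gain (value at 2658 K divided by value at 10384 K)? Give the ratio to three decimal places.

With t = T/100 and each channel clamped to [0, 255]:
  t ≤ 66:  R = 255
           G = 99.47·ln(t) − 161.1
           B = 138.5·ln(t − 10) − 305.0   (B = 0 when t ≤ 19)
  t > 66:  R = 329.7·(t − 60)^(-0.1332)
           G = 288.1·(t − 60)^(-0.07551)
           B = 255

At 10384 K (t = 103.84):
  B = 255 by definition for t > 66.
At 2658 K (t = 26.58):
  B = 138.5·ln(26.58 − 10) − 305.0 = 138.5·ln 16.58 − 305.0 = 138.5·2.8082 − 305.0 = 83.935.
Gain = 83.935 / 255.000 = 0.3292 → 0.329.

0.329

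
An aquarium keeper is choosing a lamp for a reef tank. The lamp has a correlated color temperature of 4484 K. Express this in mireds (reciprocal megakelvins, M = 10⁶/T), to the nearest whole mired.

223 mireds

M = 10⁶ / 4484 = 223.015 → 223 mireds.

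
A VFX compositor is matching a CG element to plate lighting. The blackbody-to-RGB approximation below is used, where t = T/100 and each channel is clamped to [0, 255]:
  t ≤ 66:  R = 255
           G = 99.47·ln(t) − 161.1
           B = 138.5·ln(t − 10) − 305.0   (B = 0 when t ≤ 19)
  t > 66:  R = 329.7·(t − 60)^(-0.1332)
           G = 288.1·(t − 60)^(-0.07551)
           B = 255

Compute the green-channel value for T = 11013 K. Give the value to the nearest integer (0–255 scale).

214

t = 11013/100 = 110.13; the t > 66 branch applies.
G = 288.1·(110.13 − 60)^(-0.07551) = 288.1·50.13^(-0.07551) = 288.1·0.74409 = 214.372.
Rounded: 214.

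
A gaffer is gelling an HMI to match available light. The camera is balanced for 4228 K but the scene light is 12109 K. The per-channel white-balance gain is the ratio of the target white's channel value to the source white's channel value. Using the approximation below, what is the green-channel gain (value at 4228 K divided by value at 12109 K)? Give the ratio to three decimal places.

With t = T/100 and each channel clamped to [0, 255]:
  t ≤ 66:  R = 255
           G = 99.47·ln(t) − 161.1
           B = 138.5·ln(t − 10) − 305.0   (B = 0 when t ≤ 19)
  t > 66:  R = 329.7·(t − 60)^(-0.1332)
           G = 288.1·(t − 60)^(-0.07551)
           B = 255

1.001

At 12109 K (t = 121.09):
  G = 288.1·(121.09 − 60)^(-0.07551) = 288.1·61.09^(-0.07551) = 288.1·0.73306 = 211.195.
At 4228 K (t = 42.28):
  G = 99.47·ln 42.28 − 161.1 = 99.47·3.7443 − 161.1 = 211.347.
Gain = 211.347 / 211.195 = 1.0007 → 1.001.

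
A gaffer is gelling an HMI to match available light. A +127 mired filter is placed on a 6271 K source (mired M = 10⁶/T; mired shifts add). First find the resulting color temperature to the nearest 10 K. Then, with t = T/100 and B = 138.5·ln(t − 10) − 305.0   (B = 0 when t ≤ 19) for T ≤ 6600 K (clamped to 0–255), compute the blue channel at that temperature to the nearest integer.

M_in = 10⁶/6271 = 159.46; M_out = 159.46 + (+127) = 286.46.
T_out = 10⁶/286.46 = 3490.8 K → 3490 K; t = 34.9.
B = 138.5·ln(34.9 − 10) − 305.0 = 138.5·ln 24.9 − 305.0 = 138.5·3.2149 − 305.0 = 140.259.
Rounded: 140.

140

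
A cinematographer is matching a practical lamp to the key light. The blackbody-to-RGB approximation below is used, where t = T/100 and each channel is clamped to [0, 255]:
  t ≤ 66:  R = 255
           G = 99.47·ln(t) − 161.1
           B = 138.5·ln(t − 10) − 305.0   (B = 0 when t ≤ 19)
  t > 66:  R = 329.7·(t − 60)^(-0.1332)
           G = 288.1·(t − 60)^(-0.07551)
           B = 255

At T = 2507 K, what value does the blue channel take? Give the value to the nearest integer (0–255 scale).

71

t = 2507/100 = 25.07; the t ≤ 66 branch applies.
B = 138.5·ln(25.07 − 10) − 305.0 = 138.5·ln 15.07 − 305.0 = 138.5·2.7127 − 305.0 = 70.710.
Rounded: 71.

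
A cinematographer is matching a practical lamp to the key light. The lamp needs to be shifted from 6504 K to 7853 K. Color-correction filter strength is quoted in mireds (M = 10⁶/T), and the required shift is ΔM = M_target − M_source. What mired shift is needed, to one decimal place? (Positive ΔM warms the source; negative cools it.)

-26.4 mireds

M_source = 10⁶/6504 = 153.752; M_target = 10⁶/7853 = 127.340.
ΔM = 127.340 − 153.752 = -26.412 → -26.4 mireds, a cooling shift.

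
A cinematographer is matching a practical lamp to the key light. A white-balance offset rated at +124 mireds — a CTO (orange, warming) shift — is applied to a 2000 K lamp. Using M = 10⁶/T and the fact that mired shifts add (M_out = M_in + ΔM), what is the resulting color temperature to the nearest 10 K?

M_in = 10⁶/2000 = 500.00 mireds.
M_out = 500.00 + (+124) = 624.00 mireds.
T_out = 10⁶/624.00 = 1602.6 K → 1600 K.

1600 K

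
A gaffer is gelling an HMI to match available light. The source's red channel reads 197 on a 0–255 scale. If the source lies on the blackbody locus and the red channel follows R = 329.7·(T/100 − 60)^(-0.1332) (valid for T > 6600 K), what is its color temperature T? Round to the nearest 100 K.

(t − 60)^(-0.1332) = 197/329.7 = 0.59751.
t − 60 = 0.59751^(1/-0.1332) = 0.59751^(-7.508) = 47.761, so t = 107.761.
T = 100·t = 10776 K → 10800 K to the nearest 100 K.

10800 K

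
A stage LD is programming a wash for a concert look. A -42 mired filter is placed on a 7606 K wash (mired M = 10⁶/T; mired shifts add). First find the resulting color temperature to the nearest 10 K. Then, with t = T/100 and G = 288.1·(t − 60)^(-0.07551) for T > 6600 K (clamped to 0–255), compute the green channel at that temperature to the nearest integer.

214

M_in = 10⁶/7606 = 131.48; M_out = 131.48 + (-42) = 89.48.
T_out = 10⁶/89.48 = 11176.3 K → 11180 K; t = 111.8.
G = 288.1·(111.8 − 60)^(-0.07551) = 288.1·51.8^(-0.07551) = 288.1·0.74225 = 213.843.
Rounded: 214.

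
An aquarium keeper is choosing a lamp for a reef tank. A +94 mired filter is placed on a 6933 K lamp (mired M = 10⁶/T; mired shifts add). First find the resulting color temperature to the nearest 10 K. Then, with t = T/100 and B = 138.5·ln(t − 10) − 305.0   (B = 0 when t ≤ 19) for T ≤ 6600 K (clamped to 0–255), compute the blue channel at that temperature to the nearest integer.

M_in = 10⁶/6933 = 144.24; M_out = 144.24 + (+94) = 238.24.
T_out = 10⁶/238.24 = 4197.5 K → 4200 K; t = 42.
B = 138.5·ln(42 − 10) − 305.0 = 138.5·ln 32 − 305.0 = 138.5·3.4657 − 305.0 = 175.004.
Rounded: 175.

175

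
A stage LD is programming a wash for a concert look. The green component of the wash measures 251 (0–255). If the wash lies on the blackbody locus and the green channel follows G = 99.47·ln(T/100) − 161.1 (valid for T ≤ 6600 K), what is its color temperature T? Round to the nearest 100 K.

ln t = (251 + 161.1) / 99.47 = 4.1430.
t = e^4.1430 = 62.989.
T = 100·t = 6299 K → 6300 K to the nearest 100 K.

6300 K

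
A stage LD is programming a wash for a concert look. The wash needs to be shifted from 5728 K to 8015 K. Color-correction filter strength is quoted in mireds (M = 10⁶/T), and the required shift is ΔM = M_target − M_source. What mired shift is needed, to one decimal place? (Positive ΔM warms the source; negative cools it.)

M_source = 10⁶/5728 = 174.581; M_target = 10⁶/8015 = 124.766.
ΔM = 124.766 − 174.581 = -49.815 → -49.8 mireds, a cooling shift.

-49.8 mireds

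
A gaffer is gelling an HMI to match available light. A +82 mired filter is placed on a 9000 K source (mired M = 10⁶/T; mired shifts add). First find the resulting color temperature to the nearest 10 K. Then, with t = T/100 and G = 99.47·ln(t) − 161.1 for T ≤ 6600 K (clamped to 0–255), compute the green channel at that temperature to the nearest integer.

M_in = 10⁶/9000 = 111.11; M_out = 111.11 + (+82) = 193.11.
T_out = 10⁶/193.11 = 5178.4 K → 5180 K; t = 51.8.
G = 99.47·ln 51.8 − 161.1 = 99.47·3.9474 − 161.1 = 231.547.
Rounded: 232.

232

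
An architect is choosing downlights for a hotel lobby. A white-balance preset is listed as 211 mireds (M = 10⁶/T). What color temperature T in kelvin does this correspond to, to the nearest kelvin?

T = 10⁶ / 211 = 4739.34 K → 4739 K.

4739 K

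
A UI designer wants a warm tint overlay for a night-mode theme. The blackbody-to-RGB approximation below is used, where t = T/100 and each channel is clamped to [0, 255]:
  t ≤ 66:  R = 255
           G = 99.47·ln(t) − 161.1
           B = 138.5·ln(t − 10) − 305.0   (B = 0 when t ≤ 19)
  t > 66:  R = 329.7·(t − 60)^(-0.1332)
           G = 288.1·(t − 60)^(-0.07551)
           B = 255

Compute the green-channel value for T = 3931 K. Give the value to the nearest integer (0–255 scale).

t = 3931/100 = 39.31; the t ≤ 66 branch applies.
G = 99.47·ln 39.31 − 161.1 = 99.47·3.6715 − 161.1 = 204.102.
Rounded: 204.

204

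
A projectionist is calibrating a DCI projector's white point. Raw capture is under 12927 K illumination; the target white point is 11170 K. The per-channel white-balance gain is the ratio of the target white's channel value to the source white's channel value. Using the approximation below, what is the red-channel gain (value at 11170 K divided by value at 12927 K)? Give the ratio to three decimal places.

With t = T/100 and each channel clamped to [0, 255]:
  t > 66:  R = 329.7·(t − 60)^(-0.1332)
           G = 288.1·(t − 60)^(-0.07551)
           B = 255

1.040

At 12927 K (t = 129.27):
  R = 329.7·(129.27 − 60)^(-0.1332) = 329.7·69.27^(-0.1332) = 329.7·0.56864 = 187.481.
At 11170 K (t = 111.7):
  R = 329.7·(111.7 − 60)^(-0.1332) = 329.7·51.7^(-0.1332) = 329.7·0.59124 = 194.931.
Gain = 194.931 / 187.481 = 1.0397 → 1.040.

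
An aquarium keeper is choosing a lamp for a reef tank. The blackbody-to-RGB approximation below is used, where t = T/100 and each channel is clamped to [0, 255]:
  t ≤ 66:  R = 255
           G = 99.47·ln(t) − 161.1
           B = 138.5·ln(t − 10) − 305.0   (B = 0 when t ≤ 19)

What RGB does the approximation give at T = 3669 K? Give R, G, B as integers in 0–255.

t = 3669/100 = 36.69; the t ≤ 66 branch applies.
R = 255 by definition for t ≤ 66.
G = 99.47·ln 36.69 − 161.1 = 99.47·3.6025 − 161.1 = 197.241.
B = 138.5·ln(36.69 − 10) − 305.0 = 138.5·ln 26.69 − 305.0 = 138.5·3.2843 − 305.0 = 149.874.
Rounded: (255, 197, 150).

R=255, G=197, B=150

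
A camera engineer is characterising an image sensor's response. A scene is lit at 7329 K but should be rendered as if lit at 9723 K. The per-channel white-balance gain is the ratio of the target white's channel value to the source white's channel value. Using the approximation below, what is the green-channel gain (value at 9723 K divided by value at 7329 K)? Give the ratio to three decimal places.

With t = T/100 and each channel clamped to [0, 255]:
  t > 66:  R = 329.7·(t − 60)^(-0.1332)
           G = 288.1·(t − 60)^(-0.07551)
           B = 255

0.925

At 7329 K (t = 73.29):
  G = 288.1·(73.29 − 60)^(-0.07551) = 288.1·13.29^(-0.07551) = 288.1·0.82255 = 236.977.
At 9723 K (t = 97.23):
  G = 288.1·(97.23 − 60)^(-0.07551) = 288.1·37.23^(-0.07551) = 288.1·0.76100 = 219.243.
Gain = 219.243 / 236.977 = 0.9252 → 0.925.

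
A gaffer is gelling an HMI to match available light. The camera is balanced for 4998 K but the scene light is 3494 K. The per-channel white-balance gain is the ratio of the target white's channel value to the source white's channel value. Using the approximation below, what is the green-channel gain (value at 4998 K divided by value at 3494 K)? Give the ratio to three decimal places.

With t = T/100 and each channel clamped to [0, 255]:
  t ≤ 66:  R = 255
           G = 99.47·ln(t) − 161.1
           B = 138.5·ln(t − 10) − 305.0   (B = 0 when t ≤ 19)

At 3494 K (t = 34.94):
  G = 99.47·ln 34.94 − 161.1 = 99.47·3.5536 − 161.1 = 192.380.
At 4998 K (t = 49.98):
  G = 99.47·ln 49.98 − 161.1 = 99.47·3.9116 − 161.1 = 227.989.
Gain = 227.989 / 192.380 = 1.1851 → 1.185.

1.185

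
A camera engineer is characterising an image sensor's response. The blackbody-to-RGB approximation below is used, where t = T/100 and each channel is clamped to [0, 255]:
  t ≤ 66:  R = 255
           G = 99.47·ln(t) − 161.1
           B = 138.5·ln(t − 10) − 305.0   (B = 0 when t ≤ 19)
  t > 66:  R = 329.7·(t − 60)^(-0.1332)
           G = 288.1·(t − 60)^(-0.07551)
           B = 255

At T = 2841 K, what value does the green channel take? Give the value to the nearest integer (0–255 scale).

t = 2841/100 = 28.41; the t ≤ 66 branch applies.
G = 99.47·ln 28.41 − 161.1 = 99.47·3.3467 − 161.1 = 171.800.
Rounded: 172.

172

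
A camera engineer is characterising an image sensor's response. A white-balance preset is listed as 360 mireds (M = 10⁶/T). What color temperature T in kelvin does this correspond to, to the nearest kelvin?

2778 K

T = 10⁶ / 360 = 2777.78 K → 2778 K.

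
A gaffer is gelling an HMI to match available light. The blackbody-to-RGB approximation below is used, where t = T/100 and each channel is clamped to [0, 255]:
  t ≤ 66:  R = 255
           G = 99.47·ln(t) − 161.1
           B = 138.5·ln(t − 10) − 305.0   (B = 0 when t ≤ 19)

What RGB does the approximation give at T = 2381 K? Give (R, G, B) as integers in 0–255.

(255, 154, 59)

t = 2381/100 = 23.81; the t ≤ 66 branch applies.
R = 255 by definition for t ≤ 66.
G = 99.47·ln 23.81 − 161.1 = 99.47·3.1701 − 161.1 = 154.230.
B = 138.5·ln(23.81 − 10) − 305.0 = 138.5·ln 13.81 − 305.0 = 138.5·2.6254 − 305.0 = 58.617.
Rounded: (255, 154, 59).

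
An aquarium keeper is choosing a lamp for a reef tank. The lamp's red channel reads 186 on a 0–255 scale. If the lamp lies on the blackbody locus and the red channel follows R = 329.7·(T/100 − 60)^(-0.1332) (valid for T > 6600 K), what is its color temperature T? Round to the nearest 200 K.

(t − 60)^(-0.1332) = 186/329.7 = 0.56415.
t − 60 = 0.56415^(1/-0.1332) = 0.56415^(-7.508) = 73.521, so t = 133.521.
T = 100·t = 13352 K → 13400 K to the nearest 200 K.

13400 K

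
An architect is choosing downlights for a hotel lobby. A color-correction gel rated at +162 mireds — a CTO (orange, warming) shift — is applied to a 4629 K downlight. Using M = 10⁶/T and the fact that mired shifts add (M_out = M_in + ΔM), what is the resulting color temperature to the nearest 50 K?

M_in = 10⁶/4629 = 216.03 mireds.
M_out = 216.03 + (+162) = 378.03 mireds.
T_out = 10⁶/378.03 = 2645.3 K → 2650 K.

2650 K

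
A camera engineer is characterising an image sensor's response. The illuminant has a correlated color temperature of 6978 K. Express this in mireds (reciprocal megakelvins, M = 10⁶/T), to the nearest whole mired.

M = 10⁶ / 6978 = 143.308 → 143 mireds.

143 mireds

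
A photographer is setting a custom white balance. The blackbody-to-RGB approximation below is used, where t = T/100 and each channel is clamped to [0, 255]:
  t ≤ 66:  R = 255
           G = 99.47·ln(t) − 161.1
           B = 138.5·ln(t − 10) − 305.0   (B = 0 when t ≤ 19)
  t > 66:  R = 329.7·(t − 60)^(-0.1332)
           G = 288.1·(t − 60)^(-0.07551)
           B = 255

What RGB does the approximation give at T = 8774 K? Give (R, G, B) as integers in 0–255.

(212, 224, 255)

t = 8774/100 = 87.74; the t > 66 branch applies.
R = 329.7·(87.74 − 60)^(-0.1332) = 329.7·27.74^(-0.1332) = 329.7·0.64236 = 211.786.
G = 288.1·(87.74 − 60)^(-0.07551) = 288.1·27.74^(-0.07551) = 288.1·0.77809 = 224.168.
B = 255 by definition for t > 66.
Rounded: (212, 224, 255).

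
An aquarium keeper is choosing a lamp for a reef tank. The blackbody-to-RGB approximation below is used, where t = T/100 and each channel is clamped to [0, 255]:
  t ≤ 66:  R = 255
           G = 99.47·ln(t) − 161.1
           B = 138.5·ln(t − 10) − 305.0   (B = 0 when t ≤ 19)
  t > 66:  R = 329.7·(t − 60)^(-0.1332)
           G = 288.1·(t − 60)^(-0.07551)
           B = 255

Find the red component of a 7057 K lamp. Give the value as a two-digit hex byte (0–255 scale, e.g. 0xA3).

t = 7057/100 = 70.57; the t > 66 branch applies.
R = 329.7·(70.57 − 60)^(-0.1332) = 329.7·10.57^(-0.1332) = 329.7·0.73045 = 240.831.
Rounded: 241; in hex, 0xF1.

0xF1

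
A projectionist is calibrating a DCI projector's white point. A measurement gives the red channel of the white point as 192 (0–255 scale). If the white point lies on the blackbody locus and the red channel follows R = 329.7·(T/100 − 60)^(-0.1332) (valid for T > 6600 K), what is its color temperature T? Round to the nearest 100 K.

11800 K

(t − 60)^(-0.1332) = 192/329.7 = 0.58235.
t − 60 = 0.58235^(1/-0.1332) = 0.58235^(-7.508) = 57.929, so t = 117.929.
T = 100·t = 11793 K → 11800 K to the nearest 100 K.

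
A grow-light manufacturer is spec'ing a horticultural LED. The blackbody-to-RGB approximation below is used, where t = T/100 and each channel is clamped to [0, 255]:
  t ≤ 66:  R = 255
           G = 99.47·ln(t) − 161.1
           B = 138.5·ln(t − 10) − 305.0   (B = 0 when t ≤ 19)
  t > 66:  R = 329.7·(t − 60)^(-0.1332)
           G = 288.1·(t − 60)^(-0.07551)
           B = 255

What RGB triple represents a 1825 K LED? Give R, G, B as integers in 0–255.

R=255, G=128, B=0

t = 1825/100 = 18.25; the t ≤ 66 branch applies.
R = 255 by definition for t ≤ 66.
G = 99.47·ln 18.25 − 161.1 = 99.47·2.9042 − 161.1 = 127.777.
t = 18.25 ≤ 19, so B = 0.
Rounded: (255, 128, 0).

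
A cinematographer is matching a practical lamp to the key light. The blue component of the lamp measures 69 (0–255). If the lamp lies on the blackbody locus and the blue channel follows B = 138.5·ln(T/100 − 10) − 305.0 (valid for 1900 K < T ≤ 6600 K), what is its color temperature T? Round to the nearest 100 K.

ln(t − 10) = (69 + 305.0) / 138.5 = 2.7004.
t − 10 = e^2.7004 = 14.885, so t = 24.885.
T = 100·t = 2489 K → 2500 K to the nearest 100 K.

2500 K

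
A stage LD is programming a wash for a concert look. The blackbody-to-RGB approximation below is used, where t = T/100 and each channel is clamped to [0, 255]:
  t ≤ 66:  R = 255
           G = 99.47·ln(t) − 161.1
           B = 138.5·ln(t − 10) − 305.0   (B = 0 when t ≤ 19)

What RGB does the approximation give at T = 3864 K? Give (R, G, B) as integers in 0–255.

(255, 202, 160)

t = 3864/100 = 38.64; the t ≤ 66 branch applies.
R = 255 by definition for t ≤ 66.
G = 99.47·ln 38.64 − 161.1 = 99.47·3.6543 − 161.1 = 202.392.
B = 138.5·ln(38.64 − 10) − 305.0 = 138.5·ln 28.64 − 305.0 = 138.5·3.3548 − 305.0 = 159.640.
Rounded: (255, 202, 160).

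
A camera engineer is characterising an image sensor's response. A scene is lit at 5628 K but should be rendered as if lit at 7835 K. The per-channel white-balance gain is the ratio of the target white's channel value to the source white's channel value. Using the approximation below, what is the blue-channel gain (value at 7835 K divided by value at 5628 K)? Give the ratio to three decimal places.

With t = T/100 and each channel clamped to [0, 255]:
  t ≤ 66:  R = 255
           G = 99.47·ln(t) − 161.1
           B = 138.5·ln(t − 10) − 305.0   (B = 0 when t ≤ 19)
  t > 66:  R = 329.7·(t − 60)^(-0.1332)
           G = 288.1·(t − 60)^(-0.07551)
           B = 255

1.128

At 5628 K (t = 56.28):
  B = 138.5·ln(56.28 − 10) − 305.0 = 138.5·ln 46.28 − 305.0 = 138.5·3.8347 − 305.0 = 226.107.
At 7835 K (t = 78.35):
  B = 255 by definition for t > 66.
Gain = 255.000 / 226.107 = 1.1278 → 1.128.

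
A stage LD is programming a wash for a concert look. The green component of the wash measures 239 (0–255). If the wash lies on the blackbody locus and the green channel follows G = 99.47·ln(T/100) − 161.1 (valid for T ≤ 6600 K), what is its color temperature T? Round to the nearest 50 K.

ln t = (239 + 161.1) / 99.47 = 4.0223.
t = e^4.0223 = 55.830.
T = 100·t = 5583 K → 5600 K to the nearest 50 K.

5600 K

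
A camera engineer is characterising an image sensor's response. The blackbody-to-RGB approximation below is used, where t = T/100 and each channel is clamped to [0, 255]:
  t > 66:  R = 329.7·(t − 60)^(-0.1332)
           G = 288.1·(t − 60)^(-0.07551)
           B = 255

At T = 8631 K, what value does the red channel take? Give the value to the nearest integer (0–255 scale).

t = 8631/100 = 86.31; the t > 66 branch applies.
R = 329.7·(86.31 − 60)^(-0.1332) = 329.7·26.31^(-0.1332) = 329.7·0.64690 = 213.284.
Rounded: 213.

213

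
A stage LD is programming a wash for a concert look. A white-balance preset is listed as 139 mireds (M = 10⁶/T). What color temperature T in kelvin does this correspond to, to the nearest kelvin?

7194 K

T = 10⁶ / 139 = 7194.24 K → 7194 K.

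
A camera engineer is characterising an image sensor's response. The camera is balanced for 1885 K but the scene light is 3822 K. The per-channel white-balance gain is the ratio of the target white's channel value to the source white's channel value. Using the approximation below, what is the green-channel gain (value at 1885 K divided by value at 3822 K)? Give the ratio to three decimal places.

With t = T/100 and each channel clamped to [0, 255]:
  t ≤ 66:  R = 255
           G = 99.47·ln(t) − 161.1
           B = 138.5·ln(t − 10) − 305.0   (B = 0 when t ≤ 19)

0.651

At 3822 K (t = 38.22):
  G = 99.47·ln 38.22 − 161.1 = 99.47·3.6434 − 161.1 = 201.305.
At 1885 K (t = 18.85):
  G = 99.47·ln 18.85 − 161.1 = 99.47·2.9365 − 161.1 = 130.995.
Gain = 130.995 / 201.305 = 0.6507 → 0.651.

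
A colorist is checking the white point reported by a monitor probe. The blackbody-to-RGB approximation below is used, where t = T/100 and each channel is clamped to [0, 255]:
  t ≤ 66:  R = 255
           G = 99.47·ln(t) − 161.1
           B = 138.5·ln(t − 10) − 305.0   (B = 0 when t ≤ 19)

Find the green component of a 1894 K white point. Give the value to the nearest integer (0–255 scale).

t = 1894/100 = 18.94; the t ≤ 66 branch applies.
G = 99.47·ln 18.94 − 161.1 = 99.47·2.9413 − 161.1 = 131.469.
Rounded: 131.

131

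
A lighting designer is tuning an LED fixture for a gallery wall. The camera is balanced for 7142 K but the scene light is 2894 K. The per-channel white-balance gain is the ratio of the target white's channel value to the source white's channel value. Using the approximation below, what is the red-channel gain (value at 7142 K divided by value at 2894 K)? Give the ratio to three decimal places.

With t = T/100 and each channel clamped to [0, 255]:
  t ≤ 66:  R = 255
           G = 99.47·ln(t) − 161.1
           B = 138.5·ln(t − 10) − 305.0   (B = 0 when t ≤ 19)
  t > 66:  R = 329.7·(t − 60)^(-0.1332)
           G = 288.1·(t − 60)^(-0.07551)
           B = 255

At 2894 K (t = 28.94):
  R = 255 by definition for t ≤ 66.
At 7142 K (t = 71.42):
  R = 329.7·(71.42 − 60)^(-0.1332) = 329.7·11.42^(-0.1332) = 329.7·0.72297 = 238.362.
Gain = 238.362 / 255.000 = 0.9348 → 0.935.

0.935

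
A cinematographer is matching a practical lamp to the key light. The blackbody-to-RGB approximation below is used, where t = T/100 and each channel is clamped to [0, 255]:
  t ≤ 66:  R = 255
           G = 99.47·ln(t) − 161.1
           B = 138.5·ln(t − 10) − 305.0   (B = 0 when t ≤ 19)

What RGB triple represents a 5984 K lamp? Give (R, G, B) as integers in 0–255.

(255, 246, 236)

t = 5984/100 = 59.84; the t ≤ 66 branch applies.
R = 255 by definition for t ≤ 66.
G = 99.47·ln 59.84 − 161.1 = 99.47·4.0917 − 161.1 = 245.899.
B = 138.5·ln(59.84 − 10) − 305.0 = 138.5·ln 49.84 − 305.0 = 138.5·3.9088 − 305.0 = 236.371.
Rounded: (255, 246, 236).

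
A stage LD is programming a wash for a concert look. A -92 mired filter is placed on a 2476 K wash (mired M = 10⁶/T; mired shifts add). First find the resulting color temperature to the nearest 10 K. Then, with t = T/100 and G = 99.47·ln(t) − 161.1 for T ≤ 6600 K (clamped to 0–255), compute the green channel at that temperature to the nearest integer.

M_in = 10⁶/2476 = 403.88; M_out = 403.88 + (-92) = 311.88.
T_out = 10⁶/311.88 = 3206.4 K → 3210 K; t = 32.1.
G = 99.47·ln 32.1 − 161.1 = 99.47·3.4689 − 161.1 = 183.947.
Rounded: 184.

184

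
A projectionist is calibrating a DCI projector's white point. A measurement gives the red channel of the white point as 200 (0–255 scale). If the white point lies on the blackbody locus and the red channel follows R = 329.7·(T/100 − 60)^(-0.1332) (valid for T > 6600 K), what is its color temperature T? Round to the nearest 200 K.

(t − 60)^(-0.1332) = 200/329.7 = 0.60661.
t − 60 = 0.60661^(1/-0.1332) = 0.60661^(-7.508) = 42.638, so t = 102.638.
T = 100·t = 10264 K → 10200 K to the nearest 200 K.

10200 K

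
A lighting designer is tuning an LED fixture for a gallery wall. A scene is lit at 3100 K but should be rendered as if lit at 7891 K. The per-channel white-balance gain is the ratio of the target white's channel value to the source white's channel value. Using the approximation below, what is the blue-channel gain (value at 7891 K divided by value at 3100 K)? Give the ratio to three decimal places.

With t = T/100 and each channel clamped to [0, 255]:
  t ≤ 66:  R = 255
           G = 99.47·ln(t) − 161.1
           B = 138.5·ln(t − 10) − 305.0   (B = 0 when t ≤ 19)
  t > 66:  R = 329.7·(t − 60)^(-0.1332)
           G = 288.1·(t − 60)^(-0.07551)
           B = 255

At 3100 K (t = 31):
  B = 138.5·ln(31 − 10) − 305.0 = 138.5·ln 21 − 305.0 = 138.5·3.0445 − 305.0 = 116.666.
At 7891 K (t = 78.91):
  B = 255 by definition for t > 66.
Gain = 255.000 / 116.666 = 2.1857 → 2.186.

2.186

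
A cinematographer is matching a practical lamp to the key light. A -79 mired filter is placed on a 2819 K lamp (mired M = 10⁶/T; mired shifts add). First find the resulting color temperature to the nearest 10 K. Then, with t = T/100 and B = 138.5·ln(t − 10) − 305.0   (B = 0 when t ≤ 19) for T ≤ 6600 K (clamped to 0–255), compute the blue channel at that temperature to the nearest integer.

M_in = 10⁶/2819 = 354.74; M_out = 354.74 + (-79) = 275.74.
T_out = 10⁶/275.74 = 3626.7 K → 3630 K; t = 36.3.
B = 138.5·ln(36.3 − 10) − 305.0 = 138.5·ln 26.3 − 305.0 = 138.5·3.2696 − 305.0 = 147.835.
Rounded: 148.

148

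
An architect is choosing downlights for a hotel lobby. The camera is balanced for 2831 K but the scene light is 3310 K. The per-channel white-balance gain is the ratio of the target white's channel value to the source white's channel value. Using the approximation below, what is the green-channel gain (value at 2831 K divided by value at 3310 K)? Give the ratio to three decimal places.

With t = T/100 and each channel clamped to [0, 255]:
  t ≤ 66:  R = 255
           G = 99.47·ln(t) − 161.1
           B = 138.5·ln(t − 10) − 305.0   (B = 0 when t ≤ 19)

0.917

At 3310 K (t = 33.1):
  G = 99.47·ln 33.1 − 161.1 = 99.47·3.4995 − 161.1 = 186.999.
At 2831 K (t = 28.31):
  G = 99.47·ln 28.31 − 161.1 = 99.47·3.3432 − 161.1 = 171.450.
Gain = 171.450 / 186.999 = 0.9168 → 0.917.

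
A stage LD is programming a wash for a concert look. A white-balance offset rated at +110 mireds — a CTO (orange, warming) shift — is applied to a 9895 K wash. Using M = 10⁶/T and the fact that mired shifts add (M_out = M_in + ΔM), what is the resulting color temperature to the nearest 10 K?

M_in = 10⁶/9895 = 101.06 mireds.
M_out = 101.06 + (+110) = 211.06 mireds.
T_out = 10⁶/211.06 = 4738.0 K → 4740 K.

4740 K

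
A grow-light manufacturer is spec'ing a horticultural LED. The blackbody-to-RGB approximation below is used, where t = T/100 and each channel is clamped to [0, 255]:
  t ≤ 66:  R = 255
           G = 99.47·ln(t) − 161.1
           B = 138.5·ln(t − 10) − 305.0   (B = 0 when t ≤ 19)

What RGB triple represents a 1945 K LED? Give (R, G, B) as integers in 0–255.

(255, 134, 6)

t = 1945/100 = 19.45; the t ≤ 66 branch applies.
R = 255 by definition for t ≤ 66.
G = 99.47·ln 19.45 − 161.1 = 99.47·2.9678 − 161.1 = 134.112.
B = 138.5·ln(19.45 − 10) − 305.0 = 138.5·ln 9.45 − 305.0 = 138.5·2.2460 − 305.0 = 6.073.
Rounded: (255, 134, 6).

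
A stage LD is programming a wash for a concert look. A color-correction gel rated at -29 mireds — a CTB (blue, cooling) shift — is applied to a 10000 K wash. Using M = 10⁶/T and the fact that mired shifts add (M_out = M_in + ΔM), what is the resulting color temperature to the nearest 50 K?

M_in = 10⁶/10000 = 100.00 mireds.
M_out = 100.00 + (-29) = 71.00 mireds.
T_out = 10⁶/71.00 = 14084.5 K → 14100 K.

14100 K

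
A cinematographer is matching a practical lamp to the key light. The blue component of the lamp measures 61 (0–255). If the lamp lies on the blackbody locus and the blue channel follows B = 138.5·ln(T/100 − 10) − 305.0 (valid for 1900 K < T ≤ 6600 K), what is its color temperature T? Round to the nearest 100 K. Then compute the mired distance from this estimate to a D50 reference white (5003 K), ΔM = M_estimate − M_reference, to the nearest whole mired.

ln(t − 10) = (61 + 305.0) / 138.5 = 2.6426.
t − 10 = e^2.6426 = 14.050, so t = 24.050.
T = 100·t = 2405 K → 2400 K to the nearest 100 K.
M_estimate = 10⁶/2400 = 416.67; M_reference = 10⁶/5003 = 199.88.
ΔM = 416.67 − 199.88 = 216.79 → +217 mireds.

+217 mireds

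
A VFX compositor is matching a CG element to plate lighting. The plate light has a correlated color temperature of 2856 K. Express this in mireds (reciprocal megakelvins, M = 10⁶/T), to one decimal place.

M = 10⁶ / 2856 = 350.140 → 350.1 mireds.

350.1 mireds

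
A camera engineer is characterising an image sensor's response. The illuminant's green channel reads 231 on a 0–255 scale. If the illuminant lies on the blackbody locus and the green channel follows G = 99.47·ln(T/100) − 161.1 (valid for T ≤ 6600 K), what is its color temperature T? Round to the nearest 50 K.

ln t = (231 + 161.1) / 99.47 = 3.9419.
t = e^3.9419 = 51.516.
T = 100·t = 5152 K → 5150 K to the nearest 50 K.

5150 K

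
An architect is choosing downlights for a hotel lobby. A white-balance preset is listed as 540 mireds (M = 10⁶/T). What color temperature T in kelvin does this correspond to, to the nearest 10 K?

1850 K

T = 10⁶ / 540 = 1851.85 K → 1850 K.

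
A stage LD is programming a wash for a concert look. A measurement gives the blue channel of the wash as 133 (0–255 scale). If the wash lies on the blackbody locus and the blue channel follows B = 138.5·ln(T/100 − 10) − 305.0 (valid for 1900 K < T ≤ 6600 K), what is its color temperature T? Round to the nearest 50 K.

ln(t − 10) = (133 + 305.0) / 138.5 = 3.1625.
t − 10 = e^3.1625 = 23.629, so t = 33.629.
T = 100·t = 3363 K → 3350 K to the nearest 50 K.

3350 K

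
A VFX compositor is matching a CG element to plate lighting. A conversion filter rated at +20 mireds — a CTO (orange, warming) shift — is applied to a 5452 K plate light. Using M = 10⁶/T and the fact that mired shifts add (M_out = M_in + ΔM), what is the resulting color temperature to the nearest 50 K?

4900 K

M_in = 10⁶/5452 = 183.42 mireds.
M_out = 183.42 + (+20) = 203.42 mireds.
T_out = 10⁶/203.42 = 4916.0 K → 4900 K.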